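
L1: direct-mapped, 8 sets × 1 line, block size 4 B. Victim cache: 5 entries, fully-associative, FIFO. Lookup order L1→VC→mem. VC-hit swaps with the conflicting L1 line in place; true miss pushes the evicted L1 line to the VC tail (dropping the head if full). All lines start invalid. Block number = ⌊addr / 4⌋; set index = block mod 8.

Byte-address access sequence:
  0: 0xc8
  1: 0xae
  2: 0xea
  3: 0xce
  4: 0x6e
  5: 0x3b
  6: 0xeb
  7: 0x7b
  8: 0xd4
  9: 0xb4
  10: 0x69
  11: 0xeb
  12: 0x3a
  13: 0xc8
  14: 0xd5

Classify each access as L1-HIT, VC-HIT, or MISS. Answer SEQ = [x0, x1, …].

#0 0xc8→b50/s2 MISS; vc=[]
#1 0xae→b43/s3 MISS; vc=[]
#2 0xea→b58/s2 MISS; vc=[50]
#3 0xce→b51/s3 MISS; vc=[50,43]
#4 0x6e→b27/s3 MISS; vc=[50,43,51]
#5 0x3b→b14/s6 MISS; vc=[50,43,51]
#6 0xeb→b58/s2 L1-HIT; vc=[50,43,51]
#7 0x7b→b30/s6 MISS; vc=[50,43,51,14]
#8 0xd4→b53/s5 MISS; vc=[50,43,51,14]
#9 0xb4→b45/s5 MISS; vc=[50,43,51,14,53]
#10 0x69→b26/s2 MISS; vc=[43,51,14,53,58]
#11 0xeb→b58/s2 VC-HIT; vc=[43,51,14,53,26]
#12 0x3a→b14/s6 VC-HIT; vc=[43,51,30,53,26]
#13 0xc8→b50/s2 MISS; vc=[51,30,53,26,58]
#14 0xd5→b53/s5 VC-HIT; vc=[51,30,45,26,58]

SEQ = [MISS, MISS, MISS, MISS, MISS, MISS, L1-HIT, MISS, MISS, MISS, MISS, VC-HIT, VC-HIT, MISS, VC-HIT]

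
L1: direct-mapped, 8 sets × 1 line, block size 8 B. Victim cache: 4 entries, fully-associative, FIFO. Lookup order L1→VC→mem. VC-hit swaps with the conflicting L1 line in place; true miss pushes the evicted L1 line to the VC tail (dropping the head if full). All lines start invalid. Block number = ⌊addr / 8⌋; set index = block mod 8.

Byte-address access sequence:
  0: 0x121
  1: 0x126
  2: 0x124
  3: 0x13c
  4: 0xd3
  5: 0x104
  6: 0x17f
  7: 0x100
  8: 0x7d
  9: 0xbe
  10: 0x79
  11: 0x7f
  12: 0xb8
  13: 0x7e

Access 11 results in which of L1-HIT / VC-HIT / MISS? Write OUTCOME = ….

OUTCOME = L1-HIT

0: 0x121 (blk 36, set 4) → MISS  vc=[]
1: 0x126 (blk 36, set 4) → L1-HIT  vc=[]
2: 0x124 (blk 36, set 4) → L1-HIT  vc=[]
3: 0x13c (blk 39, set 7) → MISS  vc=[]
4: 0xd3 (blk 26, set 2) → MISS  vc=[]
5: 0x104 (blk 32, set 0) → MISS  vc=[]
6: 0x17f (blk 47, set 7) → MISS  vc=[39]
7: 0x100 (blk 32, set 0) → L1-HIT  vc=[39]
8: 0x7d (blk 15, set 7) → MISS  vc=[39, 47]
9: 0xbe (blk 23, set 7) → MISS  vc=[39, 47, 15]
10: 0x79 (blk 15, set 7) → VC-HIT  vc=[39, 47, 23]
11: 0x7f (blk 15, set 7) → L1-HIT  vc=[39, 47, 23]
12: 0xb8 (blk 23, set 7) → VC-HIT  vc=[39, 47, 15]
13: 0x7e (blk 15, set 7) → VC-HIT  vc=[39, 47, 23]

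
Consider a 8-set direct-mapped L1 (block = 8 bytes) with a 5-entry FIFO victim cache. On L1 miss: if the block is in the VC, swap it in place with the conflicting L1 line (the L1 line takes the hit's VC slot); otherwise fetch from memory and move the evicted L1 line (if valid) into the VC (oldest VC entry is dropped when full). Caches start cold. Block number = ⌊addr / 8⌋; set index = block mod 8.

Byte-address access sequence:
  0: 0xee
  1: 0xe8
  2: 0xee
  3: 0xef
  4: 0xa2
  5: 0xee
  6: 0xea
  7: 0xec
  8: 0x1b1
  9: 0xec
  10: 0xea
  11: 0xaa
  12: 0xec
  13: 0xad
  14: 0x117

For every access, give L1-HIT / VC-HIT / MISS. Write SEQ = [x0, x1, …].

SEQ = [MISS, L1-HIT, L1-HIT, L1-HIT, MISS, L1-HIT, L1-HIT, L1-HIT, MISS, L1-HIT, L1-HIT, MISS, VC-HIT, VC-HIT, MISS]

  [0] addr=0xee blk=29 s=5: MISS | VC []
  [1] addr=0xe8 blk=29 s=5: L1-HIT | VC []
  [2] addr=0xee blk=29 s=5: L1-HIT | VC []
  [3] addr=0xef blk=29 s=5: L1-HIT | VC []
  [4] addr=0xa2 blk=20 s=4: MISS | VC []
  [5] addr=0xee blk=29 s=5: L1-HIT | VC []
  [6] addr=0xea blk=29 s=5: L1-HIT | VC []
  [7] addr=0xec blk=29 s=5: L1-HIT | VC []
  [8] addr=0x1b1 blk=54 s=6: MISS | VC []
  [9] addr=0xec blk=29 s=5: L1-HIT | VC []
  [10] addr=0xea blk=29 s=5: L1-HIT | VC []
  [11] addr=0xaa blk=21 s=5: MISS | VC [29]
  [12] addr=0xec blk=29 s=5: VC-HIT | VC [21]
  [13] addr=0xad blk=21 s=5: VC-HIT | VC [29]
  [14] addr=0x117 blk=34 s=2: MISS | VC [29]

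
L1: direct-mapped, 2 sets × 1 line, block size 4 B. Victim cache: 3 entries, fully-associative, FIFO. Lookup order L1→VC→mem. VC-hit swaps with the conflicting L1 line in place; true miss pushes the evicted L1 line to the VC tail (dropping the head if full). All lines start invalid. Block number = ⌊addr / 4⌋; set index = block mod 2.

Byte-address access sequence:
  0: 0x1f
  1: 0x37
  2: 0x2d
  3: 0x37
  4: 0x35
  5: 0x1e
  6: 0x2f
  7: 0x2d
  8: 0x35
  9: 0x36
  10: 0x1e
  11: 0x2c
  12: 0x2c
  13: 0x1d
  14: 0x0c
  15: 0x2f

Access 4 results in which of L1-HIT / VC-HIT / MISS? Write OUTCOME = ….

  [0] addr=0x1f blk=7 s=1: MISS | VC []
  [1] addr=0x37 blk=13 s=1: MISS | VC [7]
  [2] addr=0x2d blk=11 s=1: MISS | VC [7, 13]
  [3] addr=0x37 blk=13 s=1: VC-HIT | VC [7, 11]
  [4] addr=0x35 blk=13 s=1: L1-HIT | VC [7, 11]
  [5] addr=0x1e blk=7 s=1: VC-HIT | VC [13, 11]
  [6] addr=0x2f blk=11 s=1: VC-HIT | VC [13, 7]
  [7] addr=0x2d blk=11 s=1: L1-HIT | VC [13, 7]
  [8] addr=0x35 blk=13 s=1: VC-HIT | VC [11, 7]
  [9] addr=0x36 blk=13 s=1: L1-HIT | VC [11, 7]
  [10] addr=0x1e blk=7 s=1: VC-HIT | VC [11, 13]
  [11] addr=0x2c blk=11 s=1: VC-HIT | VC [7, 13]
  [12] addr=0x2c blk=11 s=1: L1-HIT | VC [7, 13]
  [13] addr=0x1d blk=7 s=1: VC-HIT | VC [11, 13]
  [14] addr=0xc blk=3 s=1: MISS | VC [11, 13, 7]
  [15] addr=0x2f blk=11 s=1: VC-HIT | VC [3, 13, 7]

OUTCOME = L1-HIT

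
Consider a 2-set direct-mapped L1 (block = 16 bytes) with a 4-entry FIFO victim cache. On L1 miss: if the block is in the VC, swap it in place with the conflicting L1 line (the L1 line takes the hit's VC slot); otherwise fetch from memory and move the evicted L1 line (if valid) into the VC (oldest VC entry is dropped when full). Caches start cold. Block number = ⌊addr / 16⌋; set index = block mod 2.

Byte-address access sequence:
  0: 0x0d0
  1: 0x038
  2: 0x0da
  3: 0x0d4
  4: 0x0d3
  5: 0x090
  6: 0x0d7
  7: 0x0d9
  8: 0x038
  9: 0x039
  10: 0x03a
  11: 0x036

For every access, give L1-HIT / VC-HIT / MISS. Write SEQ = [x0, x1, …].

SEQ = [MISS, MISS, VC-HIT, L1-HIT, L1-HIT, MISS, VC-HIT, L1-HIT, VC-HIT, L1-HIT, L1-HIT, L1-HIT]

#0 0xd0→b13/s1 MISS; vc=[]
#1 0x38→b3/s1 MISS; vc=[13]
#2 0xda→b13/s1 VC-HIT; vc=[3]
#3 0xd4→b13/s1 L1-HIT; vc=[3]
#4 0xd3→b13/s1 L1-HIT; vc=[3]
#5 0x90→b9/s1 MISS; vc=[3,13]
#6 0xd7→b13/s1 VC-HIT; vc=[3,9]
#7 0xd9→b13/s1 L1-HIT; vc=[3,9]
#8 0x38→b3/s1 VC-HIT; vc=[13,9]
#9 0x39→b3/s1 L1-HIT; vc=[13,9]
#10 0x3a→b3/s1 L1-HIT; vc=[13,9]
#11 0x36→b3/s1 L1-HIT; vc=[13,9]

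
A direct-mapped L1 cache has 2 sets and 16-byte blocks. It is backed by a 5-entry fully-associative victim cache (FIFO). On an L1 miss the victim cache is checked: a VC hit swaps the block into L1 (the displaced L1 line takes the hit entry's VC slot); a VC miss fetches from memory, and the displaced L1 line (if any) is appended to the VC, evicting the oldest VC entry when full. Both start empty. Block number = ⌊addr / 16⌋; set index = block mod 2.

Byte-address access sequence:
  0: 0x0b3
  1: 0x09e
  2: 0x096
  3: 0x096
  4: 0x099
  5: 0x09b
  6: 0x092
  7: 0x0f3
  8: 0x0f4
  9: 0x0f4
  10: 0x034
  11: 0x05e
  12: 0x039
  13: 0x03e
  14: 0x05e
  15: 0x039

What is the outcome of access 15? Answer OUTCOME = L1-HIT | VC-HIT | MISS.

#0 0xb3→b11/s1 MISS; vc=[]
#1 0x9e→b9/s1 MISS; vc=[11]
#2 0x96→b9/s1 L1-HIT; vc=[11]
#3 0x96→b9/s1 L1-HIT; vc=[11]
#4 0x99→b9/s1 L1-HIT; vc=[11]
#5 0x9b→b9/s1 L1-HIT; vc=[11]
#6 0x92→b9/s1 L1-HIT; vc=[11]
#7 0xf3→b15/s1 MISS; vc=[11,9]
#8 0xf4→b15/s1 L1-HIT; vc=[11,9]
#9 0xf4→b15/s1 L1-HIT; vc=[11,9]
#10 0x34→b3/s1 MISS; vc=[11,9,15]
#11 0x5e→b5/s1 MISS; vc=[11,9,15,3]
#12 0x39→b3/s1 VC-HIT; vc=[11,9,15,5]
#13 0x3e→b3/s1 L1-HIT; vc=[11,9,15,5]
#14 0x5e→b5/s1 VC-HIT; vc=[11,9,15,3]
#15 0x39→b3/s1 VC-HIT; vc=[11,9,15,5]

OUTCOME = VC-HIT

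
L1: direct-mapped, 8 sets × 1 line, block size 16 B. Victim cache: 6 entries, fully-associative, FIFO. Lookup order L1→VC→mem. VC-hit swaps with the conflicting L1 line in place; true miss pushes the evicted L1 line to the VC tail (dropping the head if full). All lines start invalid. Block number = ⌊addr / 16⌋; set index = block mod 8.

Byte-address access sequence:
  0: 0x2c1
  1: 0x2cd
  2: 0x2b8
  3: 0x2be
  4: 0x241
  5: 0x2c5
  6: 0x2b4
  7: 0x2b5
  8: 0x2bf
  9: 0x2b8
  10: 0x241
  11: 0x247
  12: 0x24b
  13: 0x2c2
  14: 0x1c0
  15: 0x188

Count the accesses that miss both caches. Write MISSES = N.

  [0] addr=0x2c1 blk=44 s=4: MISS | VC []
  [1] addr=0x2cd blk=44 s=4: L1-HIT | VC []
  [2] addr=0x2b8 blk=43 s=3: MISS | VC []
  [3] addr=0x2be blk=43 s=3: L1-HIT | VC []
  [4] addr=0x241 blk=36 s=4: MISS | VC [44]
  [5] addr=0x2c5 blk=44 s=4: VC-HIT | VC [36]
  [6] addr=0x2b4 blk=43 s=3: L1-HIT | VC [36]
  [7] addr=0x2b5 blk=43 s=3: L1-HIT | VC [36]
  [8] addr=0x2bf blk=43 s=3: L1-HIT | VC [36]
  [9] addr=0x2b8 blk=43 s=3: L1-HIT | VC [36]
  [10] addr=0x241 blk=36 s=4: VC-HIT | VC [44]
  [11] addr=0x247 blk=36 s=4: L1-HIT | VC [44]
  [12] addr=0x24b blk=36 s=4: L1-HIT | VC [44]
  [13] addr=0x2c2 blk=44 s=4: VC-HIT | VC [36]
  [14] addr=0x1c0 blk=28 s=4: MISS | VC [36, 44]
  [15] addr=0x188 blk=24 s=0: MISS | VC [36, 44]

MISSES = 5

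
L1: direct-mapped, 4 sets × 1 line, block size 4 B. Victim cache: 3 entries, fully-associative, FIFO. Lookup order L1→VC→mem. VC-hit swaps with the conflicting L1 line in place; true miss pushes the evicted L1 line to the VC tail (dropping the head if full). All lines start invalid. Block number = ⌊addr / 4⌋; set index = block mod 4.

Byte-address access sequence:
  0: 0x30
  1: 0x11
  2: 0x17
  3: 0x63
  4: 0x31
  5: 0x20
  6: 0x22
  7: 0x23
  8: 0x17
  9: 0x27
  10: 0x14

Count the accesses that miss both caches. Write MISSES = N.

#0 0x30→b12/s0 MISS; vc=[]
#1 0x11→b4/s0 MISS; vc=[12]
#2 0x17→b5/s1 MISS; vc=[12]
#3 0x63→b24/s0 MISS; vc=[12,4]
#4 0x31→b12/s0 VC-HIT; vc=[24,4]
#5 0x20→b8/s0 MISS; vc=[24,4,12]
#6 0x22→b8/s0 L1-HIT; vc=[24,4,12]
#7 0x23→b8/s0 L1-HIT; vc=[24,4,12]
#8 0x17→b5/s1 L1-HIT; vc=[24,4,12]
#9 0x27→b9/s1 MISS; vc=[4,12,5]
#10 0x14→b5/s1 VC-HIT; vc=[4,12,9]

MISSES = 6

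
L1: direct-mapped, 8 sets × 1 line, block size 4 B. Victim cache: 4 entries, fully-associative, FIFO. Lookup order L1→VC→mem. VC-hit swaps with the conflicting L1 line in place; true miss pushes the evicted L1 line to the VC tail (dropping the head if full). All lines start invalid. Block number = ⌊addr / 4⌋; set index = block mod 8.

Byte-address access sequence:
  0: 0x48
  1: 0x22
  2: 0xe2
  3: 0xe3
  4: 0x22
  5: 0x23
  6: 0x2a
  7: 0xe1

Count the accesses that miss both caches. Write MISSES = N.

MISSES = 4

#0 0x48→b18/s2 MISS; vc=[]
#1 0x22→b8/s0 MISS; vc=[]
#2 0xe2→b56/s0 MISS; vc=[8]
#3 0xe3→b56/s0 L1-HIT; vc=[8]
#4 0x22→b8/s0 VC-HIT; vc=[56]
#5 0x23→b8/s0 L1-HIT; vc=[56]
#6 0x2a→b10/s2 MISS; vc=[56,18]
#7 0xe1→b56/s0 VC-HIT; vc=[8,18]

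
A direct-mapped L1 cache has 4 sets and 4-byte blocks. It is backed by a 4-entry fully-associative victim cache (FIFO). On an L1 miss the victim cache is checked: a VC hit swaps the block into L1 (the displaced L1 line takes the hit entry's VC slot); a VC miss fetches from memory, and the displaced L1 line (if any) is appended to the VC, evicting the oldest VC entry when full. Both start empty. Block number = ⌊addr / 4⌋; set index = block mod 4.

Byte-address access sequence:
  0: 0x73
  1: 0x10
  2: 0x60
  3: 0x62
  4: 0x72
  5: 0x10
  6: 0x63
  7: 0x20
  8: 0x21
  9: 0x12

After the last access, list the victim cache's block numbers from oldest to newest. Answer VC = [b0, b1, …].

VC = [8, 28, 24]

0: 0x73 (blk 28, set 0) → MISS  vc=[]
1: 0x10 (blk 4, set 0) → MISS  vc=[28]
2: 0x60 (blk 24, set 0) → MISS  vc=[28, 4]
3: 0x62 (blk 24, set 0) → L1-HIT  vc=[28, 4]
4: 0x72 (blk 28, set 0) → VC-HIT  vc=[24, 4]
5: 0x10 (blk 4, set 0) → VC-HIT  vc=[24, 28]
6: 0x63 (blk 24, set 0) → VC-HIT  vc=[4, 28]
7: 0x20 (blk 8, set 0) → MISS  vc=[4, 28, 24]
8: 0x21 (blk 8, set 0) → L1-HIT  vc=[4, 28, 24]
9: 0x12 (blk 4, set 0) → VC-HIT  vc=[8, 28, 24]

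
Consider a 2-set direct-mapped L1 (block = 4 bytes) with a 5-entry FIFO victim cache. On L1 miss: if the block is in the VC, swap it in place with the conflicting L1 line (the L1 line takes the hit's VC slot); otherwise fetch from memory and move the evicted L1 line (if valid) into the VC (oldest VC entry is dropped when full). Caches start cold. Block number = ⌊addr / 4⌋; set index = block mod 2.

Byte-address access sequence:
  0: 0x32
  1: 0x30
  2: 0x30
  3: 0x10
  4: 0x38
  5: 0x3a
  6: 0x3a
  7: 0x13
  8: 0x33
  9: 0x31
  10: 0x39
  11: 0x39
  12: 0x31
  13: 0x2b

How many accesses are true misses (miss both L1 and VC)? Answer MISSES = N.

MISSES = 4

  [0] addr=0x32 blk=12 s=0: MISS | VC []
  [1] addr=0x30 blk=12 s=0: L1-HIT | VC []
  [2] addr=0x30 blk=12 s=0: L1-HIT | VC []
  [3] addr=0x10 blk=4 s=0: MISS | VC [12]
  [4] addr=0x38 blk=14 s=0: MISS | VC [12, 4]
  [5] addr=0x3a blk=14 s=0: L1-HIT | VC [12, 4]
  [6] addr=0x3a blk=14 s=0: L1-HIT | VC [12, 4]
  [7] addr=0x13 blk=4 s=0: VC-HIT | VC [12, 14]
  [8] addr=0x33 blk=12 s=0: VC-HIT | VC [4, 14]
  [9] addr=0x31 blk=12 s=0: L1-HIT | VC [4, 14]
  [10] addr=0x39 blk=14 s=0: VC-HIT | VC [4, 12]
  [11] addr=0x39 blk=14 s=0: L1-HIT | VC [4, 12]
  [12] addr=0x31 blk=12 s=0: VC-HIT | VC [4, 14]
  [13] addr=0x2b blk=10 s=0: MISS | VC [4, 14, 12]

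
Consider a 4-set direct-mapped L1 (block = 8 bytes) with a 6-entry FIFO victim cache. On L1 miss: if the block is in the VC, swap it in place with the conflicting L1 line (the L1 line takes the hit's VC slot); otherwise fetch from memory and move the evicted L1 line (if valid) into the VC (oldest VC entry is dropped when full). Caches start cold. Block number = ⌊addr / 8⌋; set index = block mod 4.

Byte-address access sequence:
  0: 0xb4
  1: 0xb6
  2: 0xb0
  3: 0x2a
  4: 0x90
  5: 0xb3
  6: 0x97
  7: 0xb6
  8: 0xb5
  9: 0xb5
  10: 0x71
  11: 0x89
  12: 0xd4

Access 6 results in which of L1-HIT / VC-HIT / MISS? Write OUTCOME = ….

OUTCOME = VC-HIT

  [0] addr=0xb4 blk=22 s=2: MISS | VC []
  [1] addr=0xb6 blk=22 s=2: L1-HIT | VC []
  [2] addr=0xb0 blk=22 s=2: L1-HIT | VC []
  [3] addr=0x2a blk=5 s=1: MISS | VC []
  [4] addr=0x90 blk=18 s=2: MISS | VC [22]
  [5] addr=0xb3 blk=22 s=2: VC-HIT | VC [18]
  [6] addr=0x97 blk=18 s=2: VC-HIT | VC [22]
  [7] addr=0xb6 blk=22 s=2: VC-HIT | VC [18]
  [8] addr=0xb5 blk=22 s=2: L1-HIT | VC [18]
  [9] addr=0xb5 blk=22 s=2: L1-HIT | VC [18]
  [10] addr=0x71 blk=14 s=2: MISS | VC [18, 22]
  [11] addr=0x89 blk=17 s=1: MISS | VC [18, 22, 5]
  [12] addr=0xd4 blk=26 s=2: MISS | VC [18, 22, 5, 14]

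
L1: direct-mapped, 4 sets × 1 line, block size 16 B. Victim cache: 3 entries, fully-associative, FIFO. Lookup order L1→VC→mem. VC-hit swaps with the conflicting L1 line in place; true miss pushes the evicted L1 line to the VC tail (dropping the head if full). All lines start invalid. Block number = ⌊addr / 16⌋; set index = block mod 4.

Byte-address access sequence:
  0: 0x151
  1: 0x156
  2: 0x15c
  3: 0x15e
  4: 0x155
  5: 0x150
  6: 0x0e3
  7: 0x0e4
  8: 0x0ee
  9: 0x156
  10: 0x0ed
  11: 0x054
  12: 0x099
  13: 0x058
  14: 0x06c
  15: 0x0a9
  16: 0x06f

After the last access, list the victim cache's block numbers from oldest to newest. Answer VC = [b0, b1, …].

  [0] addr=0x151 blk=21 s=1: MISS | VC []
  [1] addr=0x156 blk=21 s=1: L1-HIT | VC []
  [2] addr=0x15c blk=21 s=1: L1-HIT | VC []
  [3] addr=0x15e blk=21 s=1: L1-HIT | VC []
  [4] addr=0x155 blk=21 s=1: L1-HIT | VC []
  [5] addr=0x150 blk=21 s=1: L1-HIT | VC []
  [6] addr=0xe3 blk=14 s=2: MISS | VC []
  [7] addr=0xe4 blk=14 s=2: L1-HIT | VC []
  [8] addr=0xee blk=14 s=2: L1-HIT | VC []
  [9] addr=0x156 blk=21 s=1: L1-HIT | VC []
  [10] addr=0xed blk=14 s=2: L1-HIT | VC []
  [11] addr=0x54 blk=5 s=1: MISS | VC [21]
  [12] addr=0x99 blk=9 s=1: MISS | VC [21, 5]
  [13] addr=0x58 blk=5 s=1: VC-HIT | VC [21, 9]
  [14] addr=0x6c blk=6 s=2: MISS | VC [21, 9, 14]
  [15] addr=0xa9 blk=10 s=2: MISS | VC [9, 14, 6]
  [16] addr=0x6f blk=6 s=2: VC-HIT | VC [9, 14, 10]

VC = [9, 14, 10]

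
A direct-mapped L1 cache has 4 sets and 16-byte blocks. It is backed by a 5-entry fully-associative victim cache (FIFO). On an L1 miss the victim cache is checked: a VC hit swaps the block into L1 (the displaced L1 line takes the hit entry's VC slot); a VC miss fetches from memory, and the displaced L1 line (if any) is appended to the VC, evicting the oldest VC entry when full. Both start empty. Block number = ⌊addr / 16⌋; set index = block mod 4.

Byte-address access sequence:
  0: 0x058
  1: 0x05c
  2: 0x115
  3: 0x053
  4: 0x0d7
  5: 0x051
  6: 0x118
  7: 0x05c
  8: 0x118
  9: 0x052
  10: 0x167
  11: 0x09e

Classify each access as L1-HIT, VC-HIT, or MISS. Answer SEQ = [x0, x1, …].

0: 0x58 (blk 5, set 1) → MISS  vc=[]
1: 0x5c (blk 5, set 1) → L1-HIT  vc=[]
2: 0x115 (blk 17, set 1) → MISS  vc=[5]
3: 0x53 (blk 5, set 1) → VC-HIT  vc=[17]
4: 0xd7 (blk 13, set 1) → MISS  vc=[17, 5]
5: 0x51 (blk 5, set 1) → VC-HIT  vc=[17, 13]
6: 0x118 (blk 17, set 1) → VC-HIT  vc=[5, 13]
7: 0x5c (blk 5, set 1) → VC-HIT  vc=[17, 13]
8: 0x118 (blk 17, set 1) → VC-HIT  vc=[5, 13]
9: 0x52 (blk 5, set 1) → VC-HIT  vc=[17, 13]
10: 0x167 (blk 22, set 2) → MISS  vc=[17, 13]
11: 0x9e (blk 9, set 1) → MISS  vc=[17, 13, 5]

SEQ = [MISS, L1-HIT, MISS, VC-HIT, MISS, VC-HIT, VC-HIT, VC-HIT, VC-HIT, VC-HIT, MISS, MISS]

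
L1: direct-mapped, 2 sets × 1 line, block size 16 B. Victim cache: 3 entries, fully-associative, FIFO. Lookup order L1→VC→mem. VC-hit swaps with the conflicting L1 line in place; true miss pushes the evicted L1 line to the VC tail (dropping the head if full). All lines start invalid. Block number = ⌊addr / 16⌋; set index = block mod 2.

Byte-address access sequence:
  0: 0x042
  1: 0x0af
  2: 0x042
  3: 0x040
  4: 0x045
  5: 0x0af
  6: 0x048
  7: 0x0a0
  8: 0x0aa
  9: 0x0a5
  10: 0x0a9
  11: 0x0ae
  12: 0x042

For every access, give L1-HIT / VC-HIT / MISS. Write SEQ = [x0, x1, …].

SEQ = [MISS, MISS, VC-HIT, L1-HIT, L1-HIT, VC-HIT, VC-HIT, VC-HIT, L1-HIT, L1-HIT, L1-HIT, L1-HIT, VC-HIT]

  [0] addr=0x42 blk=4 s=0: MISS | VC []
  [1] addr=0xaf blk=10 s=0: MISS | VC [4]
  [2] addr=0x42 blk=4 s=0: VC-HIT | VC [10]
  [3] addr=0x40 blk=4 s=0: L1-HIT | VC [10]
  [4] addr=0x45 blk=4 s=0: L1-HIT | VC [10]
  [5] addr=0xaf blk=10 s=0: VC-HIT | VC [4]
  [6] addr=0x48 blk=4 s=0: VC-HIT | VC [10]
  [7] addr=0xa0 blk=10 s=0: VC-HIT | VC [4]
  [8] addr=0xaa blk=10 s=0: L1-HIT | VC [4]
  [9] addr=0xa5 blk=10 s=0: L1-HIT | VC [4]
  [10] addr=0xa9 blk=10 s=0: L1-HIT | VC [4]
  [11] addr=0xae blk=10 s=0: L1-HIT | VC [4]
  [12] addr=0x42 blk=4 s=0: VC-HIT | VC [10]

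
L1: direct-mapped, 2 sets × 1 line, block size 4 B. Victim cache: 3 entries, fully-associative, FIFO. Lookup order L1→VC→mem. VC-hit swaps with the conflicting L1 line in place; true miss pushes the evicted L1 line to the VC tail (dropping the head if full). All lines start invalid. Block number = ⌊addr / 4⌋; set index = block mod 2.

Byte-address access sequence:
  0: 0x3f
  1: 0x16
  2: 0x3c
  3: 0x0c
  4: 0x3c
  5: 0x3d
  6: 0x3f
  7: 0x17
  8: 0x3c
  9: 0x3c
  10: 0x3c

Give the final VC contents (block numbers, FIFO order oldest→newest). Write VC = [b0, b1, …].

VC = [5, 3]

#0 0x3f→b15/s1 MISS; vc=[]
#1 0x16→b5/s1 MISS; vc=[15]
#2 0x3c→b15/s1 VC-HIT; vc=[5]
#3 0xc→b3/s1 MISS; vc=[5,15]
#4 0x3c→b15/s1 VC-HIT; vc=[5,3]
#5 0x3d→b15/s1 L1-HIT; vc=[5,3]
#6 0x3f→b15/s1 L1-HIT; vc=[5,3]
#7 0x17→b5/s1 VC-HIT; vc=[15,3]
#8 0x3c→b15/s1 VC-HIT; vc=[5,3]
#9 0x3c→b15/s1 L1-HIT; vc=[5,3]
#10 0x3c→b15/s1 L1-HIT; vc=[5,3]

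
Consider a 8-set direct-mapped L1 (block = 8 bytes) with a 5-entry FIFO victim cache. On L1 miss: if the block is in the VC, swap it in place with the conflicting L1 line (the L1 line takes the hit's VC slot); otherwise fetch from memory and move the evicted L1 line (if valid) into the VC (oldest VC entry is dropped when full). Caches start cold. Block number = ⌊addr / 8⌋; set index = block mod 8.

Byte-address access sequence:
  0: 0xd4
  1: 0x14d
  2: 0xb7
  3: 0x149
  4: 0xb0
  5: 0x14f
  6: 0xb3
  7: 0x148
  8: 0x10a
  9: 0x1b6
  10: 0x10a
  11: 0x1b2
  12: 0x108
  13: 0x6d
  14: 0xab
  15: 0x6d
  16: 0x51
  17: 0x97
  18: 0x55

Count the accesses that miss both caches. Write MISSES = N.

MISSES = 9

#0 0xd4→b26/s2 MISS; vc=[]
#1 0x14d→b41/s1 MISS; vc=[]
#2 0xb7→b22/s6 MISS; vc=[]
#3 0x149→b41/s1 L1-HIT; vc=[]
#4 0xb0→b22/s6 L1-HIT; vc=[]
#5 0x14f→b41/s1 L1-HIT; vc=[]
#6 0xb3→b22/s6 L1-HIT; vc=[]
#7 0x148→b41/s1 L1-HIT; vc=[]
#8 0x10a→b33/s1 MISS; vc=[41]
#9 0x1b6→b54/s6 MISS; vc=[41,22]
#10 0x10a→b33/s1 L1-HIT; vc=[41,22]
#11 0x1b2→b54/s6 L1-HIT; vc=[41,22]
#12 0x108→b33/s1 L1-HIT; vc=[41,22]
#13 0x6d→b13/s5 MISS; vc=[41,22]
#14 0xab→b21/s5 MISS; vc=[41,22,13]
#15 0x6d→b13/s5 VC-HIT; vc=[41,22,21]
#16 0x51→b10/s2 MISS; vc=[41,22,21,26]
#17 0x97→b18/s2 MISS; vc=[41,22,21,26,10]
#18 0x55→b10/s2 VC-HIT; vc=[41,22,21,26,18]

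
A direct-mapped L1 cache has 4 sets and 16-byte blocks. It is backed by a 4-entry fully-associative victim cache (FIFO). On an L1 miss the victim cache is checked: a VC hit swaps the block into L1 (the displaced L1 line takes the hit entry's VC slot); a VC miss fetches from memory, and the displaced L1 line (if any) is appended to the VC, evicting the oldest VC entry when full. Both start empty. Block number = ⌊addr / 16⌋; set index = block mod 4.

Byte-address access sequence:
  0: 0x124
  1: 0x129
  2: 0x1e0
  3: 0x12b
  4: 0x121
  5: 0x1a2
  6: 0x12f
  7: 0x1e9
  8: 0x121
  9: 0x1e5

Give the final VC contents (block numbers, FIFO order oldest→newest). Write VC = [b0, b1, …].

VC = [18, 26]

  [0] addr=0x124 blk=18 s=2: MISS | VC []
  [1] addr=0x129 blk=18 s=2: L1-HIT | VC []
  [2] addr=0x1e0 blk=30 s=2: MISS | VC [18]
  [3] addr=0x12b blk=18 s=2: VC-HIT | VC [30]
  [4] addr=0x121 blk=18 s=2: L1-HIT | VC [30]
  [5] addr=0x1a2 blk=26 s=2: MISS | VC [30, 18]
  [6] addr=0x12f blk=18 s=2: VC-HIT | VC [30, 26]
  [7] addr=0x1e9 blk=30 s=2: VC-HIT | VC [18, 26]
  [8] addr=0x121 blk=18 s=2: VC-HIT | VC [30, 26]
  [9] addr=0x1e5 blk=30 s=2: VC-HIT | VC [18, 26]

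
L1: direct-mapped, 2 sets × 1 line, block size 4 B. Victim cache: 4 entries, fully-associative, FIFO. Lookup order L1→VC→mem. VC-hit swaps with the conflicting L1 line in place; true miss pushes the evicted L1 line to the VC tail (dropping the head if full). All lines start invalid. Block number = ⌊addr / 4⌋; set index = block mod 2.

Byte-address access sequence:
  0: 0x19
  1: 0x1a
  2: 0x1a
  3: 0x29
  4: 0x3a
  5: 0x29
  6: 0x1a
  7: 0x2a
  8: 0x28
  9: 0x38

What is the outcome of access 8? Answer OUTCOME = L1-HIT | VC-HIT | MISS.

#0 0x19→b6/s0 MISS; vc=[]
#1 0x1a→b6/s0 L1-HIT; vc=[]
#2 0x1a→b6/s0 L1-HIT; vc=[]
#3 0x29→b10/s0 MISS; vc=[6]
#4 0x3a→b14/s0 MISS; vc=[6,10]
#5 0x29→b10/s0 VC-HIT; vc=[6,14]
#6 0x1a→b6/s0 VC-HIT; vc=[10,14]
#7 0x2a→b10/s0 VC-HIT; vc=[6,14]
#8 0x28→b10/s0 L1-HIT; vc=[6,14]
#9 0x38→b14/s0 VC-HIT; vc=[6,10]

OUTCOME = L1-HIT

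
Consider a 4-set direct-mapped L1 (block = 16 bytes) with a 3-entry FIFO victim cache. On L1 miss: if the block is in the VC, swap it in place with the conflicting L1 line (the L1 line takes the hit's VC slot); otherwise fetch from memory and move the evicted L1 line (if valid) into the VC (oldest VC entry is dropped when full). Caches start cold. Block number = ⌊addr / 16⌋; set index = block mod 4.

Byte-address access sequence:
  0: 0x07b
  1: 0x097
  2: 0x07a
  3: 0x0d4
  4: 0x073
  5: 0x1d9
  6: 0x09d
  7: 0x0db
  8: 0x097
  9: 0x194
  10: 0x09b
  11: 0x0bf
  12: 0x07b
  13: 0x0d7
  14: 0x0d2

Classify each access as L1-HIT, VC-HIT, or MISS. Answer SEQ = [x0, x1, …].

SEQ = [MISS, MISS, L1-HIT, MISS, L1-HIT, MISS, VC-HIT, VC-HIT, VC-HIT, MISS, VC-HIT, MISS, VC-HIT, VC-HIT, L1-HIT]

  [0] addr=0x7b blk=7 s=3: MISS | VC []
  [1] addr=0x97 blk=9 s=1: MISS | VC []
  [2] addr=0x7a blk=7 s=3: L1-HIT | VC []
  [3] addr=0xd4 blk=13 s=1: MISS | VC [9]
  [4] addr=0x73 blk=7 s=3: L1-HIT | VC [9]
  [5] addr=0x1d9 blk=29 s=1: MISS | VC [9, 13]
  [6] addr=0x9d blk=9 s=1: VC-HIT | VC [29, 13]
  [7] addr=0xdb blk=13 s=1: VC-HIT | VC [29, 9]
  [8] addr=0x97 blk=9 s=1: VC-HIT | VC [29, 13]
  [9] addr=0x194 blk=25 s=1: MISS | VC [29, 13, 9]
  [10] addr=0x9b blk=9 s=1: VC-HIT | VC [29, 13, 25]
  [11] addr=0xbf blk=11 s=3: MISS | VC [13, 25, 7]
  [12] addr=0x7b blk=7 s=3: VC-HIT | VC [13, 25, 11]
  [13] addr=0xd7 blk=13 s=1: VC-HIT | VC [9, 25, 11]
  [14] addr=0xd2 blk=13 s=1: L1-HIT | VC [9, 25, 11]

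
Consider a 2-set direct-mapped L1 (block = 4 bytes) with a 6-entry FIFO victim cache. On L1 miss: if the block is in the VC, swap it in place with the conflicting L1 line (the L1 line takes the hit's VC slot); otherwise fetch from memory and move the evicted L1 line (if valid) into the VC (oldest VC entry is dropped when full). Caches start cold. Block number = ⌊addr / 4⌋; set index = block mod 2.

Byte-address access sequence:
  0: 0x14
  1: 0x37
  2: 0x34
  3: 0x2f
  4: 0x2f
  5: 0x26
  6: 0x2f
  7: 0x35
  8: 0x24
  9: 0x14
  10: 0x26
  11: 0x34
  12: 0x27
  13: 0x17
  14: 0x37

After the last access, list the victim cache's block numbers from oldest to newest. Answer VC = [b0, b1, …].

0: 0x14 (blk 5, set 1) → MISS  vc=[]
1: 0x37 (blk 13, set 1) → MISS  vc=[5]
2: 0x34 (blk 13, set 1) → L1-HIT  vc=[5]
3: 0x2f (blk 11, set 1) → MISS  vc=[5, 13]
4: 0x2f (blk 11, set 1) → L1-HIT  vc=[5, 13]
5: 0x26 (blk 9, set 1) → MISS  vc=[5, 13, 11]
6: 0x2f (blk 11, set 1) → VC-HIT  vc=[5, 13, 9]
7: 0x35 (blk 13, set 1) → VC-HIT  vc=[5, 11, 9]
8: 0x24 (blk 9, set 1) → VC-HIT  vc=[5, 11, 13]
9: 0x14 (blk 5, set 1) → VC-HIT  vc=[9, 11, 13]
10: 0x26 (blk 9, set 1) → VC-HIT  vc=[5, 11, 13]
11: 0x34 (blk 13, set 1) → VC-HIT  vc=[5, 11, 9]
12: 0x27 (blk 9, set 1) → VC-HIT  vc=[5, 11, 13]
13: 0x17 (blk 5, set 1) → VC-HIT  vc=[9, 11, 13]
14: 0x37 (blk 13, set 1) → VC-HIT  vc=[9, 11, 5]

VC = [9, 11, 5]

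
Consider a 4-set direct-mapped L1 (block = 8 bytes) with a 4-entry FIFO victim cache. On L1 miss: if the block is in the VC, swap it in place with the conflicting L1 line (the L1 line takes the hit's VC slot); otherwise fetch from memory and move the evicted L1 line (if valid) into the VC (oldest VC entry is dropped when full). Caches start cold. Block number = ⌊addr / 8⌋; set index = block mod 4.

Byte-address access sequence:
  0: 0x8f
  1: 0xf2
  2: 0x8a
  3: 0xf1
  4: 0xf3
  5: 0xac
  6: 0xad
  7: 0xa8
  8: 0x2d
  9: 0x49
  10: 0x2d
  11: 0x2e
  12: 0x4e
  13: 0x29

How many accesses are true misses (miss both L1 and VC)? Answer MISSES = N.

#0 0x8f→b17/s1 MISS; vc=[]
#1 0xf2→b30/s2 MISS; vc=[]
#2 0x8a→b17/s1 L1-HIT; vc=[]
#3 0xf1→b30/s2 L1-HIT; vc=[]
#4 0xf3→b30/s2 L1-HIT; vc=[]
#5 0xac→b21/s1 MISS; vc=[17]
#6 0xad→b21/s1 L1-HIT; vc=[17]
#7 0xa8→b21/s1 L1-HIT; vc=[17]
#8 0x2d→b5/s1 MISS; vc=[17,21]
#9 0x49→b9/s1 MISS; vc=[17,21,5]
#10 0x2d→b5/s1 VC-HIT; vc=[17,21,9]
#11 0x2e→b5/s1 L1-HIT; vc=[17,21,9]
#12 0x4e→b9/s1 VC-HIT; vc=[17,21,5]
#13 0x29→b5/s1 VC-HIT; vc=[17,21,9]

MISSES = 5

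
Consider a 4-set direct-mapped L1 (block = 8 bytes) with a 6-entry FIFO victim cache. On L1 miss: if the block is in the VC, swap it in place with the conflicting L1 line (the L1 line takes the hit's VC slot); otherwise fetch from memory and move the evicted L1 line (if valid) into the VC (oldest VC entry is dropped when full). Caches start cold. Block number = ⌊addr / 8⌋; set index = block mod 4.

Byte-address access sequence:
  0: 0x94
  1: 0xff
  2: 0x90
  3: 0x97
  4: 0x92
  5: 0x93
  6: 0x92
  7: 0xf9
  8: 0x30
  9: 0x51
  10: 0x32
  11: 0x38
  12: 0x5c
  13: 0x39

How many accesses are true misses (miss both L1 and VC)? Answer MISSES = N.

MISSES = 6

  [0] addr=0x94 blk=18 s=2: MISS | VC []
  [1] addr=0xff blk=31 s=3: MISS | VC []
  [2] addr=0x90 blk=18 s=2: L1-HIT | VC []
  [3] addr=0x97 blk=18 s=2: L1-HIT | VC []
  [4] addr=0x92 blk=18 s=2: L1-HIT | VC []
  [5] addr=0x93 blk=18 s=2: L1-HIT | VC []
  [6] addr=0x92 blk=18 s=2: L1-HIT | VC []
  [7] addr=0xf9 blk=31 s=3: L1-HIT | VC []
  [8] addr=0x30 blk=6 s=2: MISS | VC [18]
  [9] addr=0x51 blk=10 s=2: MISS | VC [18, 6]
  [10] addr=0x32 blk=6 s=2: VC-HIT | VC [18, 10]
  [11] addr=0x38 blk=7 s=3: MISS | VC [18, 10, 31]
  [12] addr=0x5c blk=11 s=3: MISS | VC [18, 10, 31, 7]
  [13] addr=0x39 blk=7 s=3: VC-HIT | VC [18, 10, 31, 11]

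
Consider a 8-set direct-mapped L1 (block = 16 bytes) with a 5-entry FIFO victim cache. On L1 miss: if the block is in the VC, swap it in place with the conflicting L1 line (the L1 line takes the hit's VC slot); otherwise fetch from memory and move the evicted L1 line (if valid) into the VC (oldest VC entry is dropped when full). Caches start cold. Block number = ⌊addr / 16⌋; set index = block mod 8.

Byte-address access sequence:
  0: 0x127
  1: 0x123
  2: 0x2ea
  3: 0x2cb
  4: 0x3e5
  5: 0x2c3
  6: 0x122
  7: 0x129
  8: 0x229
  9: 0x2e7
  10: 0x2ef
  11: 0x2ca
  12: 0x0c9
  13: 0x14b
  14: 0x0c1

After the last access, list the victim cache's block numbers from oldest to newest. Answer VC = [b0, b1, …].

VC = [62, 18, 44, 20]

#0 0x127→b18/s2 MISS; vc=[]
#1 0x123→b18/s2 L1-HIT; vc=[]
#2 0x2ea→b46/s6 MISS; vc=[]
#3 0x2cb→b44/s4 MISS; vc=[]
#4 0x3e5→b62/s6 MISS; vc=[46]
#5 0x2c3→b44/s4 L1-HIT; vc=[46]
#6 0x122→b18/s2 L1-HIT; vc=[46]
#7 0x129→b18/s2 L1-HIT; vc=[46]
#8 0x229→b34/s2 MISS; vc=[46,18]
#9 0x2e7→b46/s6 VC-HIT; vc=[62,18]
#10 0x2ef→b46/s6 L1-HIT; vc=[62,18]
#11 0x2ca→b44/s4 L1-HIT; vc=[62,18]
#12 0xc9→b12/s4 MISS; vc=[62,18,44]
#13 0x14b→b20/s4 MISS; vc=[62,18,44,12]
#14 0xc1→b12/s4 VC-HIT; vc=[62,18,44,20]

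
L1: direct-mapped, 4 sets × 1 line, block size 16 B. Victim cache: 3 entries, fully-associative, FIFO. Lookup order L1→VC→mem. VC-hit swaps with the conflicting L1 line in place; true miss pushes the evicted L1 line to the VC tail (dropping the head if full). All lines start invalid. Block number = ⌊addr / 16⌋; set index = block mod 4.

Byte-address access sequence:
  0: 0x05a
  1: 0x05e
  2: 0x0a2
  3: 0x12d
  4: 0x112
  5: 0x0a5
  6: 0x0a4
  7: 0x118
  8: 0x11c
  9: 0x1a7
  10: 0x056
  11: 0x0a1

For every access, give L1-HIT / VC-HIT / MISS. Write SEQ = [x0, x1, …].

SEQ = [MISS, L1-HIT, MISS, MISS, MISS, VC-HIT, L1-HIT, L1-HIT, L1-HIT, MISS, VC-HIT, VC-HIT]

  [0] addr=0x5a blk=5 s=1: MISS | VC []
  [1] addr=0x5e blk=5 s=1: L1-HIT | VC []
  [2] addr=0xa2 blk=10 s=2: MISS | VC []
  [3] addr=0x12d blk=18 s=2: MISS | VC [10]
  [4] addr=0x112 blk=17 s=1: MISS | VC [10, 5]
  [5] addr=0xa5 blk=10 s=2: VC-HIT | VC [18, 5]
  [6] addr=0xa4 blk=10 s=2: L1-HIT | VC [18, 5]
  [7] addr=0x118 blk=17 s=1: L1-HIT | VC [18, 5]
  [8] addr=0x11c blk=17 s=1: L1-HIT | VC [18, 5]
  [9] addr=0x1a7 blk=26 s=2: MISS | VC [18, 5, 10]
  [10] addr=0x56 blk=5 s=1: VC-HIT | VC [18, 17, 10]
  [11] addr=0xa1 blk=10 s=2: VC-HIT | VC [18, 17, 26]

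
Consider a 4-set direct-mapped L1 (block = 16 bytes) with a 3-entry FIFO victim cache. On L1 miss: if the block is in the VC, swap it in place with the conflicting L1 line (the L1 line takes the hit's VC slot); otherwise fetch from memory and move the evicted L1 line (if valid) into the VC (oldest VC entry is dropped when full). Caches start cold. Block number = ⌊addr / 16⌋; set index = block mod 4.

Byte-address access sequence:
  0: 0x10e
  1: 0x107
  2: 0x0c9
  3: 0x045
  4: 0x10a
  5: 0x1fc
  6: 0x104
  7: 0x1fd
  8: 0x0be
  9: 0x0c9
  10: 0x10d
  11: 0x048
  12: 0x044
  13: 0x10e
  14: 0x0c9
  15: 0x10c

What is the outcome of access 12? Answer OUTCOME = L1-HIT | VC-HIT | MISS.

OUTCOME = L1-HIT

0: 0x10e (blk 16, set 0) → MISS  vc=[]
1: 0x107 (blk 16, set 0) → L1-HIT  vc=[]
2: 0xc9 (blk 12, set 0) → MISS  vc=[16]
3: 0x45 (blk 4, set 0) → MISS  vc=[16, 12]
4: 0x10a (blk 16, set 0) → VC-HIT  vc=[4, 12]
5: 0x1fc (blk 31, set 3) → MISS  vc=[4, 12]
6: 0x104 (blk 16, set 0) → L1-HIT  vc=[4, 12]
7: 0x1fd (blk 31, set 3) → L1-HIT  vc=[4, 12]
8: 0xbe (blk 11, set 3) → MISS  vc=[4, 12, 31]
9: 0xc9 (blk 12, set 0) → VC-HIT  vc=[4, 16, 31]
10: 0x10d (blk 16, set 0) → VC-HIT  vc=[4, 12, 31]
11: 0x48 (blk 4, set 0) → VC-HIT  vc=[16, 12, 31]
12: 0x44 (blk 4, set 0) → L1-HIT  vc=[16, 12, 31]
13: 0x10e (blk 16, set 0) → VC-HIT  vc=[4, 12, 31]
14: 0xc9 (blk 12, set 0) → VC-HIT  vc=[4, 16, 31]
15: 0x10c (blk 16, set 0) → VC-HIT  vc=[4, 12, 31]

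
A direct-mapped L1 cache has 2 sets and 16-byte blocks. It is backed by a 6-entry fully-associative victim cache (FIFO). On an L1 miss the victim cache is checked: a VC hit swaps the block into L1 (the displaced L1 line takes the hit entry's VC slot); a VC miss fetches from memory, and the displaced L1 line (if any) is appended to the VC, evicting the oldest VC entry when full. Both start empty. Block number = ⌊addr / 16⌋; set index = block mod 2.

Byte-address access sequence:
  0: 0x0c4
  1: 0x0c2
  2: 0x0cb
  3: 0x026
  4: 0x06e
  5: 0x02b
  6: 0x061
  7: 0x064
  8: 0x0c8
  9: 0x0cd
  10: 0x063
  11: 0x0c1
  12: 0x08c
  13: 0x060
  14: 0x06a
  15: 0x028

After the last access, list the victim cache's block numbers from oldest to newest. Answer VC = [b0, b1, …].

VC = [8, 6, 12]

0: 0xc4 (blk 12, set 0) → MISS  vc=[]
1: 0xc2 (blk 12, set 0) → L1-HIT  vc=[]
2: 0xcb (blk 12, set 0) → L1-HIT  vc=[]
3: 0x26 (blk 2, set 0) → MISS  vc=[12]
4: 0x6e (blk 6, set 0) → MISS  vc=[12, 2]
5: 0x2b (blk 2, set 0) → VC-HIT  vc=[12, 6]
6: 0x61 (blk 6, set 0) → VC-HIT  vc=[12, 2]
7: 0x64 (blk 6, set 0) → L1-HIT  vc=[12, 2]
8: 0xc8 (blk 12, set 0) → VC-HIT  vc=[6, 2]
9: 0xcd (blk 12, set 0) → L1-HIT  vc=[6, 2]
10: 0x63 (blk 6, set 0) → VC-HIT  vc=[12, 2]
11: 0xc1 (blk 12, set 0) → VC-HIT  vc=[6, 2]
12: 0x8c (blk 8, set 0) → MISS  vc=[6, 2, 12]
13: 0x60 (blk 6, set 0) → VC-HIT  vc=[8, 2, 12]
14: 0x6a (blk 6, set 0) → L1-HIT  vc=[8, 2, 12]
15: 0x28 (blk 2, set 0) → VC-HIT  vc=[8, 6, 12]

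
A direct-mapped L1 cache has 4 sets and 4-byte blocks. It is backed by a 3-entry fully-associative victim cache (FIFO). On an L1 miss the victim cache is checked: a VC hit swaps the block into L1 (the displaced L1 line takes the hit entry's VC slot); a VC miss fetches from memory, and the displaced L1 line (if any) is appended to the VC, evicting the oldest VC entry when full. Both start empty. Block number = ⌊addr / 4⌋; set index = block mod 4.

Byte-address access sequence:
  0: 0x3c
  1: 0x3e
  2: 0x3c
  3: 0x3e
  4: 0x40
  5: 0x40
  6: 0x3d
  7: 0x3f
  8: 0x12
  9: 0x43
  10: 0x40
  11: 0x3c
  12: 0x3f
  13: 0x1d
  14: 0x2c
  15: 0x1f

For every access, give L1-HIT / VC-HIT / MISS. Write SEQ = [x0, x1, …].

#0 0x3c→b15/s3 MISS; vc=[]
#1 0x3e→b15/s3 L1-HIT; vc=[]
#2 0x3c→b15/s3 L1-HIT; vc=[]
#3 0x3e→b15/s3 L1-HIT; vc=[]
#4 0x40→b16/s0 MISS; vc=[]
#5 0x40→b16/s0 L1-HIT; vc=[]
#6 0x3d→b15/s3 L1-HIT; vc=[]
#7 0x3f→b15/s3 L1-HIT; vc=[]
#8 0x12→b4/s0 MISS; vc=[16]
#9 0x43→b16/s0 VC-HIT; vc=[4]
#10 0x40→b16/s0 L1-HIT; vc=[4]
#11 0x3c→b15/s3 L1-HIT; vc=[4]
#12 0x3f→b15/s3 L1-HIT; vc=[4]
#13 0x1d→b7/s3 MISS; vc=[4,15]
#14 0x2c→b11/s3 MISS; vc=[4,15,7]
#15 0x1f→b7/s3 VC-HIT; vc=[4,15,11]

SEQ = [MISS, L1-HIT, L1-HIT, L1-HIT, MISS, L1-HIT, L1-HIT, L1-HIT, MISS, VC-HIT, L1-HIT, L1-HIT, L1-HIT, MISS, MISS, VC-HIT]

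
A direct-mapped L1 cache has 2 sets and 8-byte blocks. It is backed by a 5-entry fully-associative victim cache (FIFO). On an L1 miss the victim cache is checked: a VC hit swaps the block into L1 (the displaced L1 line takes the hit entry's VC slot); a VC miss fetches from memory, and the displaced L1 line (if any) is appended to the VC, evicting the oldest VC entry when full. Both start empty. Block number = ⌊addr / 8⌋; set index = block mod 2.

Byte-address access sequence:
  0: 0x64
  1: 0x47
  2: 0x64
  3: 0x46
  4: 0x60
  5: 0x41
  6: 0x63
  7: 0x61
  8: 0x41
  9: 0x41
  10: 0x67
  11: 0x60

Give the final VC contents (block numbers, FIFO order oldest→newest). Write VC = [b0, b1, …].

  [0] addr=0x64 blk=12 s=0: MISS | VC []
  [1] addr=0x47 blk=8 s=0: MISS | VC [12]
  [2] addr=0x64 blk=12 s=0: VC-HIT | VC [8]
  [3] addr=0x46 blk=8 s=0: VC-HIT | VC [12]
  [4] addr=0x60 blk=12 s=0: VC-HIT | VC [8]
  [5] addr=0x41 blk=8 s=0: VC-HIT | VC [12]
  [6] addr=0x63 blk=12 s=0: VC-HIT | VC [8]
  [7] addr=0x61 blk=12 s=0: L1-HIT | VC [8]
  [8] addr=0x41 blk=8 s=0: VC-HIT | VC [12]
  [9] addr=0x41 blk=8 s=0: L1-HIT | VC [12]
  [10] addr=0x67 blk=12 s=0: VC-HIT | VC [8]
  [11] addr=0x60 blk=12 s=0: L1-HIT | VC [8]

VC = [8]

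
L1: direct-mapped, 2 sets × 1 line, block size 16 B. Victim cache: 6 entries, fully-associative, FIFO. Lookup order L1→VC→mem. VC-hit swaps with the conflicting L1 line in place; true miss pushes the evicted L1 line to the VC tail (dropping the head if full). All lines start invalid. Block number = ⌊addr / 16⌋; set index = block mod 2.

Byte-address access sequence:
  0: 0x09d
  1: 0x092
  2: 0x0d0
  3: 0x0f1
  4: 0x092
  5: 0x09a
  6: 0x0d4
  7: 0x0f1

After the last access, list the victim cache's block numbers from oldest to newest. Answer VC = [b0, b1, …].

VC = [13, 9]

0: 0x9d (blk 9, set 1) → MISS  vc=[]
1: 0x92 (blk 9, set 1) → L1-HIT  vc=[]
2: 0xd0 (blk 13, set 1) → MISS  vc=[9]
3: 0xf1 (blk 15, set 1) → MISS  vc=[9, 13]
4: 0x92 (blk 9, set 1) → VC-HIT  vc=[15, 13]
5: 0x9a (blk 9, set 1) → L1-HIT  vc=[15, 13]
6: 0xd4 (blk 13, set 1) → VC-HIT  vc=[15, 9]
7: 0xf1 (blk 15, set 1) → VC-HIT  vc=[13, 9]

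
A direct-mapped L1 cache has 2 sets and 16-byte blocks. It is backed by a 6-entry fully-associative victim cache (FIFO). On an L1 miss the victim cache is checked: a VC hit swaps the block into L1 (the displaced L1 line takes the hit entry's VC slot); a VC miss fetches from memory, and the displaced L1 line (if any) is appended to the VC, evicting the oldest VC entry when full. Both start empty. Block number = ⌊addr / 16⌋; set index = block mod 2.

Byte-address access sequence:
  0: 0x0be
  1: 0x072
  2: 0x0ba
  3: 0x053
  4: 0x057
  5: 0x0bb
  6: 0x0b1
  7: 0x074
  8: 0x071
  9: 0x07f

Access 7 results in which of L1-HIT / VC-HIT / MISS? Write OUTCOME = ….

OUTCOME = VC-HIT

0: 0xbe (blk 11, set 1) → MISS  vc=[]
1: 0x72 (blk 7, set 1) → MISS  vc=[11]
2: 0xba (blk 11, set 1) → VC-HIT  vc=[7]
3: 0x53 (blk 5, set 1) → MISS  vc=[7, 11]
4: 0x57 (blk 5, set 1) → L1-HIT  vc=[7, 11]
5: 0xbb (blk 11, set 1) → VC-HIT  vc=[7, 5]
6: 0xb1 (blk 11, set 1) → L1-HIT  vc=[7, 5]
7: 0x74 (blk 7, set 1) → VC-HIT  vc=[11, 5]
8: 0x71 (blk 7, set 1) → L1-HIT  vc=[11, 5]
9: 0x7f (blk 7, set 1) → L1-HIT  vc=[11, 5]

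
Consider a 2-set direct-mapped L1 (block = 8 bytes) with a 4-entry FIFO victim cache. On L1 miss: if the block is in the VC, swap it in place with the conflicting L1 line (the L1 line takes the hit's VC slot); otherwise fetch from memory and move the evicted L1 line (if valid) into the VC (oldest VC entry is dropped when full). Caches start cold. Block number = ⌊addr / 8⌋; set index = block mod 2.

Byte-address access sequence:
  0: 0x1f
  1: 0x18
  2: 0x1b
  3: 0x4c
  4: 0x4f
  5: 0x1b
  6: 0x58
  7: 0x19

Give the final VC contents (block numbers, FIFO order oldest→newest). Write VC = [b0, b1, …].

#0 0x1f→b3/s1 MISS; vc=[]
#1 0x18→b3/s1 L1-HIT; vc=[]
#2 0x1b→b3/s1 L1-HIT; vc=[]
#3 0x4c→b9/s1 MISS; vc=[3]
#4 0x4f→b9/s1 L1-HIT; vc=[3]
#5 0x1b→b3/s1 VC-HIT; vc=[9]
#6 0x58→b11/s1 MISS; vc=[9,3]
#7 0x19→b3/s1 VC-HIT; vc=[9,11]

VC = [9, 11]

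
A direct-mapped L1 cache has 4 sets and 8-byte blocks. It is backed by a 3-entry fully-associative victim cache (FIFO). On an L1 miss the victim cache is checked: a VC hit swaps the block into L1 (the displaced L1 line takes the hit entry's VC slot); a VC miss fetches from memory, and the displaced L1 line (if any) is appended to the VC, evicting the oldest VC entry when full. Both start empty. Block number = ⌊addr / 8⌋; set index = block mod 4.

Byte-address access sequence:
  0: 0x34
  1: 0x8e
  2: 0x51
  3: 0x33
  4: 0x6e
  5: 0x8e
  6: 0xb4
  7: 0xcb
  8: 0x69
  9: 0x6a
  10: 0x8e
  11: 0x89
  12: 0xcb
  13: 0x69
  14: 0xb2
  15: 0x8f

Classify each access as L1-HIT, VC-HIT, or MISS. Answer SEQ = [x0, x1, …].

  [0] addr=0x34 blk=6 s=2: MISS | VC []
  [1] addr=0x8e blk=17 s=1: MISS | VC []
  [2] addr=0x51 blk=10 s=2: MISS | VC [6]
  [3] addr=0x33 blk=6 s=2: VC-HIT | VC [10]
  [4] addr=0x6e blk=13 s=1: MISS | VC [10, 17]
  [5] addr=0x8e blk=17 s=1: VC-HIT | VC [10, 13]
  [6] addr=0xb4 blk=22 s=2: MISS | VC [10, 13, 6]
  [7] addr=0xcb blk=25 s=1: MISS | VC [13, 6, 17]
  [8] addr=0x69 blk=13 s=1: VC-HIT | VC [25, 6, 17]
  [9] addr=0x6a blk=13 s=1: L1-HIT | VC [25, 6, 17]
  [10] addr=0x8e blk=17 s=1: VC-HIT | VC [25, 6, 13]
  [11] addr=0x89 blk=17 s=1: L1-HIT | VC [25, 6, 13]
  [12] addr=0xcb blk=25 s=1: VC-HIT | VC [17, 6, 13]
  [13] addr=0x69 blk=13 s=1: VC-HIT | VC [17, 6, 25]
  [14] addr=0xb2 blk=22 s=2: L1-HIT | VC [17, 6, 25]
  [15] addr=0x8f blk=17 s=1: VC-HIT | VC [13, 6, 25]

SEQ = [MISS, MISS, MISS, VC-HIT, MISS, VC-HIT, MISS, MISS, VC-HIT, L1-HIT, VC-HIT, L1-HIT, VC-HIT, VC-HIT, L1-HIT, VC-HIT]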